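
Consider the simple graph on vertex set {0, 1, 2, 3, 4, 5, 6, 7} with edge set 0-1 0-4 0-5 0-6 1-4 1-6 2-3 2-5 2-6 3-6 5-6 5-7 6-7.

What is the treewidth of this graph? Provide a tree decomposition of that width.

Treewidth 2.
Bags: B1 = {5, 6, 7}  B2 = {0, 5, 6}  B3 = {2, 5, 6}  B4 = {0, 1, 6}  B5 = {0, 1, 4}  B6 = {2, 3, 6}
Tree: B1–B2, B2–B3, B2–B4, B4–B5, B3–B6

Every bag has size at most 3, so the width is 3 − 1 = 2 and tw(G) ≤ 2. Conversely, {0, 1, 4} is a clique of size 3, and the vertices of any clique must share a bag in every tree decomposition; so some bag has ≥ 3 vertices and tw(G) ≥ 2. Hence tw(G) = 2 exactly.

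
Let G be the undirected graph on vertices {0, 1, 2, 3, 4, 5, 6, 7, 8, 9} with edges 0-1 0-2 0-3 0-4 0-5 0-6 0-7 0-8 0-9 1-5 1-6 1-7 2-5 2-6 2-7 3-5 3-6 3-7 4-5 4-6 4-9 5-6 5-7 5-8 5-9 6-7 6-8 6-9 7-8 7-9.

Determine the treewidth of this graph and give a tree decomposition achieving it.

Each bag holds 5 vertices, so the decomposition has width 4, which upper-bounds the treewidth. Conversely, {0, 4, 5, 6, 9} is a clique of size 5, and the vertices of any clique must share a bag in every tree decomposition; so some bag has ≥ 5 vertices and tw(G) ≥ 4. Hence tw(G) = 4 exactly.

Treewidth 4.
One such decomposition:
Bags: B1 = {0, 1, 5, 6, 7}  B2 = {0, 5, 6, 7, 8}  B3 = {0, 5, 6, 7, 9}  B4 = {0, 4, 5, 6, 9}  B5 = {0, 3, 5, 6, 7}  B6 = {0, 2, 5, 6, 7}
Tree: B1–B2, B1–B3, B3–B4, B1–B5, B1–B6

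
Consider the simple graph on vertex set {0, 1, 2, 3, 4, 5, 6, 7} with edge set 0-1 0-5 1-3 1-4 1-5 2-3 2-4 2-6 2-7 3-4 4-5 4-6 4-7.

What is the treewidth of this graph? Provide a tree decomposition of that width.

Every bag has size at most 3, so the width is 3 − 1 = 2 and tw(G) ≤ 2. Conversely, {0, 1, 5} is a clique of size 3, and the vertices of any clique must share a bag in every tree decomposition; so some bag has ≥ 3 vertices and tw(G) ≥ 2. Hence tw(G) = 2 exactly.

Treewidth 2.
One such decomposition:
Bags: B1 = {1, 4, 5}  B2 = {1, 3, 4}  B3 = {2, 3, 4}  B4 = {2, 4, 6}  B5 = {2, 4, 7}  B6 = {0, 1, 5}
Tree: B1–B2, B2–B3, B3–B4, B4–B5, B1–B6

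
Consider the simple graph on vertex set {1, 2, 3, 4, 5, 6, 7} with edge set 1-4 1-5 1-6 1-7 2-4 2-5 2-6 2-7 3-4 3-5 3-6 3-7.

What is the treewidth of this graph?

3

A width-3 tree decomposition is:
Bags: B1 = {1, 2, 3, 7}  B2 = {1, 2, 3, 5}  B3 = {1, 2, 3, 4}  B4 = {1, 2, 3, 6}
Tree: B1–B2, B2–B3, B3–B4
The largest bag has 4 vertices, giving width 3; this decomposition certifies tw(G) ≤ 3. For the lower bound: the 4 vertex sets {3,7}, {1,5}, {2}, {4} are disjoint, each induces a connected subgraph, and every pair is joined by at least one edge of G. Contracting each set to a single vertex therefore yields K_{4} as a minor, and since treewidth is minor-monotone, tw(G) ≥ tw(K_{4}) = 3. Hence tw(G) = 3 exactly.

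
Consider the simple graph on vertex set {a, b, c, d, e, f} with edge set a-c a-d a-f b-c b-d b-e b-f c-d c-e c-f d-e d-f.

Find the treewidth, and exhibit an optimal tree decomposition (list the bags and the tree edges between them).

Each bag holds 4 vertices, so the decomposition has width 3, which upper-bounds the treewidth. Conversely, {b, c, d, e} is a clique of size 4, and the vertices of any clique must share a bag in every tree decomposition; so some bag has ≥ 4 vertices and tw(G) ≥ 3. Combining the bounds, tw(G) = 3.

Treewidth 3.
Bags: B1 = {b, c, d, e}  B2 = {b, c, d, f}  B3 = {a, c, d, f}
Tree: B1–B2, B2–B3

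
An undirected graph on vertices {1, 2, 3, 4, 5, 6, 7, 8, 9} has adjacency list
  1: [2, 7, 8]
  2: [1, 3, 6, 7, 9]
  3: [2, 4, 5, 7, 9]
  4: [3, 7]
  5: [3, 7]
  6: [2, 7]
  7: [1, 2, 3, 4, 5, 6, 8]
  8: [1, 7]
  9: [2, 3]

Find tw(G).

2

A width-2 tree decomposition is:
Bags: B1 = {2, 3, 7}  B2 = {2, 3, 9}  B3 = {1, 2, 7}  B4 = {1, 7, 8}  B5 = {3, 4, 7}  B6 = {2, 6, 7}  B7 = {3, 5, 7}
Tree: B1–B2, B1–B3, B3–B4, B1–B5, B3–B6, B5–B7
The largest bag has 3 vertices, giving width 2; this decomposition certifies tw(G) ≤ 2. Conversely, {2, 3, 9} is a clique of size 3, and the vertices of any clique must share a bag in every tree decomposition; so some bag has ≥ 3 vertices and tw(G) ≥ 2. Combining the bounds, tw(G) = 2.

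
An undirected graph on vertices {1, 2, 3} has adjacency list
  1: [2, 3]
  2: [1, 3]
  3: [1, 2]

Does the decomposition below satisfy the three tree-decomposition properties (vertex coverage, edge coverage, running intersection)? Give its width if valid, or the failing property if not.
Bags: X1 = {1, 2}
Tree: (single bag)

No — vertex 3 appears in no bag.

A tree decomposition must satisfy three properties: every vertex lies in some bag; for every edge, both endpoints lie together in some bag; and for every vertex, the bags containing it form a connected subtree. Here vertex 3 appears in no bag, so the decomposition is invalid.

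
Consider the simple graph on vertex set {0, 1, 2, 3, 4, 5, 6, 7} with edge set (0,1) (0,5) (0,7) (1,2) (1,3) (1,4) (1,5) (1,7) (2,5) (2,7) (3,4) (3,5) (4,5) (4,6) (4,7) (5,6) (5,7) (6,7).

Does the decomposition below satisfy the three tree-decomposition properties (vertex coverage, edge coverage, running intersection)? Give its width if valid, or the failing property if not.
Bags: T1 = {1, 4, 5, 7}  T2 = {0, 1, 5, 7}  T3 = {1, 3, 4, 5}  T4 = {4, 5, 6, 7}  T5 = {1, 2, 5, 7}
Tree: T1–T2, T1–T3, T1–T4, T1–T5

Every vertex of G appears in some bag (union = {0, 1, 2, 3, 4, 5, 6, 7}); every edge is covered by a bag; and for each vertex v the set of bags containing v is connected in the bag tree. The decomposition is therefore valid. The largest bag has 4 vertices, so the width is 3.

Yes; width 3.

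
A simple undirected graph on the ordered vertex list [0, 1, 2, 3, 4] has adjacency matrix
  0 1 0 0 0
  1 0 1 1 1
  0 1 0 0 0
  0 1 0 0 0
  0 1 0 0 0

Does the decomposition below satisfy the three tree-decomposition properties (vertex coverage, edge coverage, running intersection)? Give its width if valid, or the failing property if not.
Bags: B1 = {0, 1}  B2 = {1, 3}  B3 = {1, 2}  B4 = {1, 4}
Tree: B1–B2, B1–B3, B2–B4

Every vertex of G appears in some bag (union = {0, 1, 2, 3, 4}); every edge is covered by a bag; and for each vertex v the set of bags containing v is connected in the bag tree. The decomposition is therefore valid. The largest bag has 2 vertices, so the width is 1.

Yes; width 1.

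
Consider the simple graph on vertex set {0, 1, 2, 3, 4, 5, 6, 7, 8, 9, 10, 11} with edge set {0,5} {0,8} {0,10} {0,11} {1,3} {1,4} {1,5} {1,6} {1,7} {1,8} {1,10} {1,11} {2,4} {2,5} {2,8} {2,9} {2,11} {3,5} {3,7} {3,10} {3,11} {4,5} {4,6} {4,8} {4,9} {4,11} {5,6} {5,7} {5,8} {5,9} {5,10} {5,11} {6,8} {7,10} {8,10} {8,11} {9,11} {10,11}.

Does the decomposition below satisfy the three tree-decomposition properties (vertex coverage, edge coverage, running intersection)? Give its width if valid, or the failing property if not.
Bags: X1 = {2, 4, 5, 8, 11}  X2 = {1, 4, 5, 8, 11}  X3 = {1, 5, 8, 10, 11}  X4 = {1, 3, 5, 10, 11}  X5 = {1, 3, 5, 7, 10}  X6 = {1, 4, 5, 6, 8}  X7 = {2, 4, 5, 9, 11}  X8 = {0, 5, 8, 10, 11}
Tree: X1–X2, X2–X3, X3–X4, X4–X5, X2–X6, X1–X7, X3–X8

Yes; width 4.

Every vertex of G appears in some bag (union = {0, 1, 2, 3, 4, 5, 6, 7, 8, 9, 10, 11}); every edge is covered by a bag; and for each vertex v the set of bags containing v is connected in the bag tree. The decomposition is therefore valid. The largest bag has 5 vertices, so the width is 4.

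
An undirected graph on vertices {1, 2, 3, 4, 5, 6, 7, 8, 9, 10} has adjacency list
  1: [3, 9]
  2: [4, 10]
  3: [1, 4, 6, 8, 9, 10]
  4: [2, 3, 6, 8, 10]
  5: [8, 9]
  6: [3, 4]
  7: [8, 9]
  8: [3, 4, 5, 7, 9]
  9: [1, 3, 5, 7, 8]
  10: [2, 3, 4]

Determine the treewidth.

2

A width-2 tree decomposition is:
Bags: B1 = {3, 8, 9}  B2 = {3, 4, 8}  B3 = {3, 4, 10}  B4 = {5, 8, 9}  B5 = {7, 8, 9}  B6 = {3, 4, 6}  B7 = {1, 3, 9}  B8 = {2, 4, 10}
Tree: B1–B2, B2–B3, B1–B4, B1–B5, B2–B6, B1–B7, B3–B8
The largest bag has 3 vertices, giving width 2; this decomposition certifies tw(G) ≤ 2. Conversely, {2, 4, 10} is a clique of size 3, and the vertices of any clique must share a bag in every tree decomposition; so some bag has ≥ 3 vertices and tw(G) ≥ 2. Combining the bounds, tw(G) = 2.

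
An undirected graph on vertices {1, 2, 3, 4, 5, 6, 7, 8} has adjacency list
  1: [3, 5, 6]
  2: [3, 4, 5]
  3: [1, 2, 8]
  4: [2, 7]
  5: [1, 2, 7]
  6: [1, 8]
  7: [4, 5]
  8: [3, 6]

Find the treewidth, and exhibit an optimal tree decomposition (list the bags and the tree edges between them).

Each bag holds 3 vertices, so the decomposition has width 2, which upper-bounds the treewidth. The edges 4–7–5–2–4 form a cycle, so G is not a tree and its treewidth is at least 2. The upper and lower bounds meet at 2, so that is the treewidth.

Treewidth 2.
Bags: B1 = {2, 4, 7}  B2 = {2, 5, 7}  B3 = {2, 3, 5}  B4 = {1, 3, 5}  B5 = {1, 3, 8}  B6 = {1, 6, 8}
Tree: B1–B2, B2–B3, B3–B4, B4–B5, B5–B6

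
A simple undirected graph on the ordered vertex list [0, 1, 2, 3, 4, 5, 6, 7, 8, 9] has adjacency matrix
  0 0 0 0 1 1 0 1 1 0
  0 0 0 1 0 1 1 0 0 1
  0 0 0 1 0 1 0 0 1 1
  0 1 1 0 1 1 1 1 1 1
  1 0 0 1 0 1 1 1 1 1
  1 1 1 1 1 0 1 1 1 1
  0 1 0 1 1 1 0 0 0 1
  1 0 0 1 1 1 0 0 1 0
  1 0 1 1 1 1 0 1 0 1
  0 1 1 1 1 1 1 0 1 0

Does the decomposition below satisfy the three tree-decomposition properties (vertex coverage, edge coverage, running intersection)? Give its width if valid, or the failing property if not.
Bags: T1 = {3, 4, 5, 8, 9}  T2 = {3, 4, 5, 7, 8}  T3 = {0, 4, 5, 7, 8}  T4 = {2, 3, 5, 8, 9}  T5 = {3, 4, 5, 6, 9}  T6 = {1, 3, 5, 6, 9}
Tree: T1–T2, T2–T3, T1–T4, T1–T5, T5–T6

Checking the three conditions: (i) the bags cover all of {0, 1, 2, 3, 4, 5, 6, 7, 8, 9}; (ii) for each edge, some bag contains both endpoints; (iii) the bags containing any fixed vertex form a subtree. All hold, so the decomposition is valid with width 5 − 1 = 4.

Yes; width 4.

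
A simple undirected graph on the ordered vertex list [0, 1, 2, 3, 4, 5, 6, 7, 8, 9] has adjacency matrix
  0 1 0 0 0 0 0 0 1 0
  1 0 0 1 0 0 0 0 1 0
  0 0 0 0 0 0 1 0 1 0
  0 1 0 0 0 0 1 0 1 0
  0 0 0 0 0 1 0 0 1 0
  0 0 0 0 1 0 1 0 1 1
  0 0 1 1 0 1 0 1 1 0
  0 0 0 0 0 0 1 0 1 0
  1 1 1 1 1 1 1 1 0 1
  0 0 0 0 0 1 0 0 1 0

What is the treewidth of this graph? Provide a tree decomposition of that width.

Treewidth 2.
One such decomposition:
Bags: B1 = {3, 6, 8}  B2 = {1, 3, 8}  B3 = {5, 6, 8}  B4 = {4, 5, 8}  B5 = {0, 1, 8}  B6 = {6, 7, 8}  B7 = {2, 6, 8}  B8 = {5, 8, 9}
Tree: B1–B2, B1–B3, B3–B4, B2–B5, B1–B6, B1–B7, B3–B8

The largest bag has 3 vertices, giving width 2; this decomposition certifies tw(G) ≤ 2. For the lower bound, the 3 vertices {0, 1, 8} are pairwise adjacent, and any tree decomposition puts a clique entirely inside one bag — forcing width ≥ 2. Combining the bounds, tw(G) = 2.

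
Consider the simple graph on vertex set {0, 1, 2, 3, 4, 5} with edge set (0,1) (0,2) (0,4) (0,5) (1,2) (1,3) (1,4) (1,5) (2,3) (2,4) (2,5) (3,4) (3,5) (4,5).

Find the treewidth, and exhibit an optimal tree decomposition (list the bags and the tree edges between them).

Treewidth 4.
Bags: B1 = {1, 2, 3, 4, 5}  B2 = {0, 1, 2, 4, 5}
Tree: B1–B2

Each bag holds 5 vertices, so the decomposition has width 4, which upper-bounds the treewidth. Conversely, {0, 1, 2, 4, 5} is a clique of size 5, and the vertices of any clique must share a bag in every tree decomposition; so some bag has ≥ 5 vertices and tw(G) ≥ 4. Combining the bounds, tw(G) = 4.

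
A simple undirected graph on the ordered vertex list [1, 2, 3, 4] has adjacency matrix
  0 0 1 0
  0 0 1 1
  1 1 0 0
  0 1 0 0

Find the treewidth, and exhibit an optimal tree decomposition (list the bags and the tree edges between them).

Treewidth 1.
One optimal decomposition is:
Bags: B1 = {2, 4}  B2 = {2, 3}  B3 = {1, 3}
Tree: B1–B2, B2–B3

Every bag has size at most 2, so the width is 2 − 1 = 1 and tw(G) ≤ 1. G has an edge, so its treewidth is at least 1. Hence tw(G) = 1 exactly.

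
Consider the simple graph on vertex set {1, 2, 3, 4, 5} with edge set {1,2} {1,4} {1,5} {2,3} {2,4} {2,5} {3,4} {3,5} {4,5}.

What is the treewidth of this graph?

3

A width-3 tree decomposition is:
Bags: B1 = {2, 3, 4, 5}  B2 = {1, 2, 4, 5}
Tree: B1–B2
Each bag holds 4 vertices, so the decomposition has width 3, which upper-bounds the treewidth. For the lower bound, the 4 vertices {1, 2, 4, 5} are pairwise adjacent, and any tree decomposition puts a clique entirely inside one bag — forcing width ≥ 3. The upper and lower bounds meet at 3, so that is the treewidth.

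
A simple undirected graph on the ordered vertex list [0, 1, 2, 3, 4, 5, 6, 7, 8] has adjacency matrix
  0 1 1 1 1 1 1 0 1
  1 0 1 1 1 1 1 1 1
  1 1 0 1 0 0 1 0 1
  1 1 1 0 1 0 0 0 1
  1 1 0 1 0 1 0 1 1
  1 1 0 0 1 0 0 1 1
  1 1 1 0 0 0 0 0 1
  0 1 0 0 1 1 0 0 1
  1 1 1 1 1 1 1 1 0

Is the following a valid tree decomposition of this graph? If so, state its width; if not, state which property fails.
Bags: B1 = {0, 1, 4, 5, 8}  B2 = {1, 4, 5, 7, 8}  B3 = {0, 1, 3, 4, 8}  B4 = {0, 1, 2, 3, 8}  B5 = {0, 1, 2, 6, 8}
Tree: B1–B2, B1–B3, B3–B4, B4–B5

Every vertex of G appears in some bag (union = {0, 1, 2, 3, 4, 5, 6, 7, 8}); every edge is covered by a bag; and for each vertex v the set of bags containing v is connected in the bag tree. The decomposition is therefore valid. The largest bag has 5 vertices, so the width is 4.

Yes; width 4.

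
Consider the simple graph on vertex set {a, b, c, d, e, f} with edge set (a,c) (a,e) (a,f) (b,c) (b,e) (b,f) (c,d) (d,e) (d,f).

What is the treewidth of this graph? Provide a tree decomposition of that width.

Every bag has size at most 4, so the width is 4 − 1 = 3 and tw(G) ≤ 3. For the lower bound: the 4 vertex sets {c,d}, {a,f}, {e}, {b} are disjoint, each induces a connected subgraph, and every pair is joined by at least one edge of G. Contracting each set to a single vertex therefore yields K_{4} as a minor, and since treewidth is minor-monotone, tw(G) ≥ tw(K_{4}) = 3. Hence tw(G) = 3 exactly.

Treewidth 3.
One such decomposition:
Bags: B1 = {c, d, e, f}  B2 = {a, c, e, f}  B3 = {b, c, e, f}
Tree: B1–B2, B2–B3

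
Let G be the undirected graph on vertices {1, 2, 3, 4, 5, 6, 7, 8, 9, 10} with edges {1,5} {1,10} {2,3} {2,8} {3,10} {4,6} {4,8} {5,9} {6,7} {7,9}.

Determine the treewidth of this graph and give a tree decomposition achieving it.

The largest bag has 3 vertices, giving width 2; this decomposition certifies tw(G) ≤ 2. The edges 8–4–6–7–9–5–1–10–3–2–8 form a cycle, so G is not a tree and its treewidth is at least 2. Combining the bounds, tw(G) = 2.

Treewidth 2.
One such decomposition:
Bags: B1 = {4, 6, 8}  B2 = {6, 7, 8}  B3 = {7, 8, 9}  B4 = {5, 8, 9}  B5 = {1, 5, 8}  B6 = {1, 8, 10}  B7 = {3, 8, 10}  B8 = {2, 3, 8}
Tree: B1–B2, B2–B3, B3–B4, B4–B5, B5–B6, B6–B7, B7–B8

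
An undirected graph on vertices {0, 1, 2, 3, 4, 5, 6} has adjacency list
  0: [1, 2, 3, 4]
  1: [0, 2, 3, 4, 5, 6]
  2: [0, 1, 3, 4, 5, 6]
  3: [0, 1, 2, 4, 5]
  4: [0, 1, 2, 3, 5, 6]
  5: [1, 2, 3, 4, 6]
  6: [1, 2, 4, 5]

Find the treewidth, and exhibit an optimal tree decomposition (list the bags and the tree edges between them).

Treewidth 4.
One optimal decomposition is:
Bags: B1 = {1, 2, 3, 4, 5}  B2 = {1, 2, 4, 5, 6}  B3 = {0, 1, 2, 3, 4}
Tree: B1–B2, B1–B3

The largest bag has 5 vertices, giving width 4; this decomposition certifies tw(G) ≤ 4. For the lower bound, the 5 vertices {0, 1, 2, 3, 4} are pairwise adjacent, and any tree decomposition puts a clique entirely inside one bag — forcing width ≥ 4. Combining the bounds, tw(G) = 4.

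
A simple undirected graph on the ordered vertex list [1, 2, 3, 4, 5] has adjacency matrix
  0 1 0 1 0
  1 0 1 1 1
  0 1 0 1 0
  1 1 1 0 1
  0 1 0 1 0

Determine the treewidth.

2

A width-2 tree decomposition is:
Bags: B1 = {2, 4, 5}  B2 = {2, 3, 4}  B3 = {1, 2, 4}
Tree: B1–B2, B1–B3
Each bag holds 3 vertices, so the decomposition has width 2, which upper-bounds the treewidth. For the lower bound, the 3 vertices {1, 2, 4} are pairwise adjacent, and any tree decomposition puts a clique entirely inside one bag — forcing width ≥ 2. The upper and lower bounds meet at 2, so that is the treewidth.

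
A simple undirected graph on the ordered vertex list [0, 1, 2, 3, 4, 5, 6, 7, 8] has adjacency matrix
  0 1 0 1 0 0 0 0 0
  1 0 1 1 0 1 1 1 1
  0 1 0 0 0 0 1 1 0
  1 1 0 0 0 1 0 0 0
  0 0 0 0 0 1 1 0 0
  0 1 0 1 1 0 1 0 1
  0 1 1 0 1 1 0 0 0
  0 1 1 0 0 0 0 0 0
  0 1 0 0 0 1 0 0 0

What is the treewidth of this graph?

A width-2 tree decomposition is:
Bags: B1 = {1, 3, 5}  B2 = {0, 1, 3}  B3 = {1, 5, 6}  B4 = {1, 5, 8}  B5 = {4, 5, 6}  B6 = {1, 2, 6}  B7 = {1, 2, 7}
Tree: B1–B2, B1–B3, B1–B4, B3–B5, B3–B6, B6–B7
The largest bag has 3 vertices, giving width 2; this decomposition certifies tw(G) ≤ 2. On the other hand G contains the 3-clique {0, 1, 3}. A clique must lie in a single bag of any decomposition, so no decomposition can have width below 2. The upper and lower bounds meet at 2, so that is the treewidth.

2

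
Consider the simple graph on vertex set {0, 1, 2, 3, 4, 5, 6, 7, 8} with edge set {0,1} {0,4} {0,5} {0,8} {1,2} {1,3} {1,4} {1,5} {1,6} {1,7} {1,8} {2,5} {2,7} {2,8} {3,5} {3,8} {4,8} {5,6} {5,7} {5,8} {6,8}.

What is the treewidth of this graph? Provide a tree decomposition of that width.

The largest bag has 4 vertices, giving width 3; this decomposition certifies tw(G) ≤ 3. On the other hand G contains the 4-clique {0, 1, 4, 8}. A clique must lie in a single bag of any decomposition, so no decomposition can have width below 3. Combining the bounds, tw(G) = 3.

Treewidth 3.
One optimal decomposition is:
Bags: B1 = {1, 5, 6, 8}  B2 = {1, 3, 5, 8}  B3 = {0, 1, 5, 8}  B4 = {0, 1, 4, 8}  B5 = {1, 2, 5, 8}  B6 = {1, 2, 5, 7}
Tree: B1–B2, B2–B3, B3–B4, B1–B5, B5–B6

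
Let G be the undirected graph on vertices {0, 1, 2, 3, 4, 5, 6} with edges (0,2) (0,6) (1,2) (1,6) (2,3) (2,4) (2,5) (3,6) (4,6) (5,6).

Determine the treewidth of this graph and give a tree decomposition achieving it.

The largest bag has 3 vertices, giving width 2; this decomposition certifies tw(G) ≤ 2. Since 6–1–2–0–6 is a cycle in G, G is not acyclic. Forests are exactly the graphs of treewidth ≤ 1, so tw(G) ≥ 2. Hence tw(G) = 2 exactly.

Treewidth 2.
One such decomposition:
Bags: B1 = {1, 2, 6}  B2 = {0, 2, 6}  B3 = {2, 5, 6}  B4 = {2, 4, 6}  B5 = {2, 3, 6}
Tree: B1–B2, B2–B3, B3–B4, B4–B5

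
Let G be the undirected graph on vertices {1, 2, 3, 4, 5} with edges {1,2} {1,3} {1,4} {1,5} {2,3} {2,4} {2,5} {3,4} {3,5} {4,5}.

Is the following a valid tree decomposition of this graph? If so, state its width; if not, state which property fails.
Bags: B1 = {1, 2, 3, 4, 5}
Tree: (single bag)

Checking the three conditions: (i) the bags cover all of {1, 2, 3, 4, 5}; (ii) for each edge, some bag contains both endpoints; (iii) the bags containing any fixed vertex form a subtree. All hold, so the decomposition is valid with width 5 − 1 = 4.

Yes; width 4.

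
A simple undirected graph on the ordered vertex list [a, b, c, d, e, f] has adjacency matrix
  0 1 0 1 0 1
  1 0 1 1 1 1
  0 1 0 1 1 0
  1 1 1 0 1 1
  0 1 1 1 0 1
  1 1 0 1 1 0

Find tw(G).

A width-3 tree decomposition is:
Bags: B1 = {a, b, d, f}  B2 = {b, d, e, f}  B3 = {b, c, d, e}
Tree: B1–B2, B2–B3
Every bag has size at most 4, so the width is 4 − 1 = 3 and tw(G) ≤ 3. Conversely, {b, c, d, e} is a clique of size 4, and the vertices of any clique must share a bag in every tree decomposition; so some bag has ≥ 4 vertices and tw(G) ≥ 3. Therefore the treewidth is 3.

3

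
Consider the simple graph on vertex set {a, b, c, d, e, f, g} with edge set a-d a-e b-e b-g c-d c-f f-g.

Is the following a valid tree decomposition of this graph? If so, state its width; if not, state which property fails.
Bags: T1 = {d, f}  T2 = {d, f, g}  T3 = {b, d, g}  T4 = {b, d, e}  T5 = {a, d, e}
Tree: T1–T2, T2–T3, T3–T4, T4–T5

No — vertex c appears in no bag.

A tree decomposition must satisfy three properties: every vertex lies in some bag; for every edge, both endpoints lie together in some bag; and for every vertex, the bags containing it form a connected subtree. Here vertex c appears in no bag, so the decomposition is invalid.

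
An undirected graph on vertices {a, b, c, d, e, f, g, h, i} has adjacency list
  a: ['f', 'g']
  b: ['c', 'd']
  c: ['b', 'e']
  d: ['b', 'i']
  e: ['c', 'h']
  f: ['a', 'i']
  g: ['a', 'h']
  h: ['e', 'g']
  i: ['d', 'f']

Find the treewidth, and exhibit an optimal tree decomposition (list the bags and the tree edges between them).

Treewidth 2.
One optimal decomposition is:
Bags: B1 = {a, f, i}  B2 = {a, g, i}  B3 = {g, h, i}  B4 = {e, h, i}  B5 = {c, e, i}  B6 = {b, c, i}  B7 = {b, d, i}
Tree: B1–B2, B2–B3, B3–B4, B4–B5, B5–B6, B6–B7

Each bag holds 3 vertices, so the decomposition has width 2, which upper-bounds the treewidth. For the lower bound, G contains the cycle i–f–a–g–h–e–c–b–d–i, so G is not a forest; only forests have treewidth ≤ 1, hence tw(G) ≥ 2. Therefore the treewidth is 2.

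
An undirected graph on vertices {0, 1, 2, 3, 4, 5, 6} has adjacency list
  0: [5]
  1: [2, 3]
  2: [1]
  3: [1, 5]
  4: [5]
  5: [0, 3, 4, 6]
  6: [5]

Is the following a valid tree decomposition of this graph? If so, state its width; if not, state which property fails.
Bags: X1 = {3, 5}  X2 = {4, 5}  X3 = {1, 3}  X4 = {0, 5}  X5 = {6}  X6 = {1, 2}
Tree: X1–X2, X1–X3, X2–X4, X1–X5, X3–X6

No — edge (5,6) lies in no bag.

A tree decomposition must satisfy three properties: every vertex lies in some bag; for every edge, both endpoints lie together in some bag; and for every vertex, the bags containing it form a connected subtree. Here edge (5,6) lies in no bag, so the decomposition is invalid.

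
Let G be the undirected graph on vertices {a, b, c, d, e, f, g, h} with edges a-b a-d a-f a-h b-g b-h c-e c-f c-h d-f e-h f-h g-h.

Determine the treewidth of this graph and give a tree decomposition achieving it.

Treewidth 2.
One optimal decomposition is:
Bags: B1 = {a, f, h}  B2 = {a, d, f}  B3 = {a, b, h}  B4 = {c, f, h}  B5 = {c, e, h}  B6 = {b, g, h}
Tree: B1–B2, B1–B3, B1–B4, B4–B5, B3–B6

Every bag has size at most 3, so the width is 3 − 1 = 2 and tw(G) ≤ 2. For the lower bound, the 3 vertices {a, d, f} are pairwise adjacent, and any tree decomposition puts a clique entirely inside one bag — forcing width ≥ 2. Hence tw(G) = 2 exactly.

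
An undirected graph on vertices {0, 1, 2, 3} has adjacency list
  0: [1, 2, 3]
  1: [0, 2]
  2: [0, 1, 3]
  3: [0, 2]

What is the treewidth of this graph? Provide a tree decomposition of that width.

Treewidth 2.
Bags: B1 = {0, 1, 2}  B2 = {0, 2, 3}
Tree: B1–B2

Each bag holds 3 vertices, so the decomposition has width 2, which upper-bounds the treewidth. For the lower bound, the 3 vertices {0, 1, 2} are pairwise adjacent, and any tree decomposition puts a clique entirely inside one bag — forcing width ≥ 2. Combining the bounds, tw(G) = 2.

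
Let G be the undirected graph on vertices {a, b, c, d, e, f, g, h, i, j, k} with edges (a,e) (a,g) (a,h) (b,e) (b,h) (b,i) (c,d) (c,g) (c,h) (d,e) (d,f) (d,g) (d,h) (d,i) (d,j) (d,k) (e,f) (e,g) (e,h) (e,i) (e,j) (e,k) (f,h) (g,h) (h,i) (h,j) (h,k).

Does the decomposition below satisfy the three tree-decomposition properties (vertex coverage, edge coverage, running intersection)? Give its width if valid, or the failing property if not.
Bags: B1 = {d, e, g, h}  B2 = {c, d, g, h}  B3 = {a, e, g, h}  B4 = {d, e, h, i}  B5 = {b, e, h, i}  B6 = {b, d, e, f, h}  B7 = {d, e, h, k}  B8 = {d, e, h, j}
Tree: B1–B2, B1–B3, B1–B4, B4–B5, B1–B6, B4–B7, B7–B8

A tree decomposition must satisfy three properties: every vertex lies in some bag; for every edge, both endpoints lie together in some bag; and for every vertex, the bags containing it form a connected subtree. Here bags containing vertex b are not connected in the tree, so the decomposition is invalid.

No — bags containing vertex b are not connected in the tree.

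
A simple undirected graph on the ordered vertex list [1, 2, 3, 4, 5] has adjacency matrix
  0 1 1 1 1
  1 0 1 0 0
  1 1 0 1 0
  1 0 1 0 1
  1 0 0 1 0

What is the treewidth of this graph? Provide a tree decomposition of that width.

Treewidth 2.
One such decomposition:
Bags: B1 = {1, 4, 5}  B2 = {1, 3, 4}  B3 = {1, 2, 3}
Tree: B1–B2, B2–B3

The largest bag has 3 vertices, giving width 2; this decomposition certifies tw(G) ≤ 2. On the other hand G contains the 3-clique {1, 2, 3}. A clique must lie in a single bag of any decomposition, so no decomposition can have width below 2. Therefore the treewidth is 2.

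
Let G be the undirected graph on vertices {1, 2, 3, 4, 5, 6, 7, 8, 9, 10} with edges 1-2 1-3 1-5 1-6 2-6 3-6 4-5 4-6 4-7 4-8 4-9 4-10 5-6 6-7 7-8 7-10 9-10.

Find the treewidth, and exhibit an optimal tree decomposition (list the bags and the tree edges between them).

The largest bag has 3 vertices, giving width 2; this decomposition certifies tw(G) ≤ 2. For the lower bound, the 3 vertices {1, 2, 6} are pairwise adjacent, and any tree decomposition puts a clique entirely inside one bag — forcing width ≥ 2. Combining the bounds, tw(G) = 2.

Treewidth 2.
Bags: B1 = {1, 2, 6}  B2 = {1, 5, 6}  B3 = {4, 5, 6}  B4 = {4, 6, 7}  B5 = {4, 7, 8}  B6 = {4, 7, 10}  B7 = {1, 3, 6}  B8 = {4, 9, 10}
Tree: B1–B2, B2–B3, B3–B4, B4–B5, B4–B6, B2–B7, B6–B8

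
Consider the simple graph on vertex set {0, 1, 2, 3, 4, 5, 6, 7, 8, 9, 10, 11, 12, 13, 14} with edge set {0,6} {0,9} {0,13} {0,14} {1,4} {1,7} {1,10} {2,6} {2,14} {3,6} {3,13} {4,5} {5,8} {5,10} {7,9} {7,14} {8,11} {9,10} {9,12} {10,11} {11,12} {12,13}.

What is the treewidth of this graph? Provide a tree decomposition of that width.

Treewidth 3.
One optimal decomposition is:
Bags: B1 = {4, 5, 8, 11}  B2 = {4, 5, 10, 11}  B3 = {1, 4, 10, 11}  B4 = {1, 10, 11, 12}  B5 = {1, 9, 10, 12}  B6 = {1, 7, 9, 12}  B7 = {7, 9, 12, 13}  B8 = {0, 7, 9, 13}  B9 = {0, 7, 13, 14}  B10 = {0, 3, 13, 14}  B11 = {0, 3, 6, 14}  B12 = {2, 3, 6, 14}
Tree: B1–B2, B2–B3, B3–B4, B4–B5, B5–B6, B6–B7, B7–B8, B8–B9, B9–B10, B10–B11, B11–B12

Each bag holds 4 vertices, so the decomposition has width 3, which upper-bounds the treewidth. For the lower bound: the 4 vertex sets {4,5,8}, {11}, {10}, {1,7,9,12} are disjoint, each induces a connected subgraph, and every pair is joined by at least one edge of G. Contracting each set to a single vertex therefore yields K_{4} as a minor, and since treewidth is minor-monotone, tw(G) ≥ tw(K_{4}) = 3. Combining the bounds, tw(G) = 3.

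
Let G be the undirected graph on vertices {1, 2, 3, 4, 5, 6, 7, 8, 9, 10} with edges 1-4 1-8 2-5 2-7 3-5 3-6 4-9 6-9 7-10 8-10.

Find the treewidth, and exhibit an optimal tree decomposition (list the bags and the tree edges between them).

Each bag holds 3 vertices, so the decomposition has width 2, which upper-bounds the treewidth. Since 6–3–5–2–7–10–8–1–4–9–6 is a cycle in G, G is not acyclic. Forests are exactly the graphs of treewidth ≤ 1, so tw(G) ≥ 2. Combining the bounds, tw(G) = 2.

Treewidth 2.
One such decomposition:
Bags: B1 = {3, 5, 6}  B2 = {2, 5, 6}  B3 = {2, 6, 7}  B4 = {6, 7, 10}  B5 = {6, 8, 10}  B6 = {1, 6, 8}  B7 = {1, 4, 6}  B8 = {4, 6, 9}
Tree: B1–B2, B2–B3, B3–B4, B4–B5, B5–B6, B6–B7, B7–B8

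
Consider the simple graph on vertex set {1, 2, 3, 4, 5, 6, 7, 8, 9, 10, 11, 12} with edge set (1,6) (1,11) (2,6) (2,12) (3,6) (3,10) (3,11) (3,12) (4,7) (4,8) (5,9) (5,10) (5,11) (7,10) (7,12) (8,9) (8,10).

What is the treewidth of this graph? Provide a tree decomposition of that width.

Every bag has size at most 4, so the width is 4 − 1 = 3 and tw(G) ≤ 3. For the lower bound: the 4 vertex sets {1,2,6}, {11}, {3}, {5,7,10,12} are disjoint, each induces a connected subgraph, and every pair is joined by at least one edge of G. Contracting each set to a single vertex therefore yields K_{4} as a minor, and since treewidth is minor-monotone, tw(G) ≥ tw(K_{4}) = 3. Hence tw(G) = 3 exactly.

Treewidth 3.
One such decomposition:
Bags: B1 = {1, 2, 6, 11}  B2 = {2, 3, 6, 11}  B3 = {2, 3, 11, 12}  B4 = {3, 5, 11, 12}  B5 = {3, 5, 10, 12}  B6 = {5, 7, 10, 12}  B7 = {5, 7, 9, 10}  B8 = {7, 8, 9, 10}  B9 = {4, 7, 8, 9}
Tree: B1–B2, B2–B3, B3–B4, B4–B5, B5–B6, B6–B7, B7–B8, B8–B9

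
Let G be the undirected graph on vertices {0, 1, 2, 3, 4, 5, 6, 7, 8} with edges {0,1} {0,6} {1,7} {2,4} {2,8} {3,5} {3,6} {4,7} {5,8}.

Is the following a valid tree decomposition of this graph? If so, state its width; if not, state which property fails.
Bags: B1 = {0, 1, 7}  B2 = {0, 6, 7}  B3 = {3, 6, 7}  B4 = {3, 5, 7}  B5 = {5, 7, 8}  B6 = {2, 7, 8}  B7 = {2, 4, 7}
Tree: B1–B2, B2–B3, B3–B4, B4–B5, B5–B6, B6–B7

Yes; width 2.

Vertex coverage: the bags together contain {0, 1, 2, 3, 4, 5, 6, 7, 8}, the full vertex set. Edge coverage: each edge of G has both endpoints in at least one bag. Running intersection: for every vertex, the bags containing it form a connected subtree. All three properties hold, so this is a valid tree decomposition of width max|bag| − 1 = 2, and hence tw(G) ≤ 2.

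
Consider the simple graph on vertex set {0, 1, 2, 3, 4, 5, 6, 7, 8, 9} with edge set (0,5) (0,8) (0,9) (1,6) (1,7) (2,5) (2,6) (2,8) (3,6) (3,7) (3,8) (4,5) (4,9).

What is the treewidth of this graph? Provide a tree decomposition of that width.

Treewidth 2.
Bags: B1 = {1, 3, 7}  B2 = {1, 3, 6}  B3 = {3, 6, 8}  B4 = {2, 6, 8}  B5 = {0, 2, 8}  B6 = {0, 2, 5}  B7 = {0, 5, 9}  B8 = {4, 5, 9}
Tree: B1–B2, B2–B3, B3–B4, B4–B5, B5–B6, B6–B7, B7–B8

Every bag has size at most 3, so the width is 3 − 1 = 2 and tw(G) ≤ 2. For the lower bound, G contains the cycle 7–1–6–3–7, so G is not a forest; only forests have treewidth ≤ 1, hence tw(G) ≥ 2. The upper and lower bounds meet at 2, so that is the treewidth.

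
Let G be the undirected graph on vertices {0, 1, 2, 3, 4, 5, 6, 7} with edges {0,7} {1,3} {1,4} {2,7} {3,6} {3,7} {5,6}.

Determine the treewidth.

1

A width-1 tree decomposition is:
Bags: B1 = {3, 7}  B2 = {1, 3}  B3 = {2, 7}  B4 = {1, 4}  B5 = {3, 6}  B6 = {0, 7}  B7 = {5, 6}
Tree: B1–B2, B1–B3, B2–B4, B2–B5, B1–B6, B5–B7
Each bag holds 2 vertices, so the decomposition has width 1, which upper-bounds the treewidth. Any graph with an edge has treewidth ≥ 1, and G has the edge 7–3. Combining the bounds, tw(G) = 1.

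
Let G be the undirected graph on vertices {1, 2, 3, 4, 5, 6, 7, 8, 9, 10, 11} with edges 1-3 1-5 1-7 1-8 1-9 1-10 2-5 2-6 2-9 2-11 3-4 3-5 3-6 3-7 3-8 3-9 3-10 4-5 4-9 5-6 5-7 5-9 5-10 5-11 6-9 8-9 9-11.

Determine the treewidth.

3

A width-3 tree decomposition is:
Bags: B1 = {1, 3, 5, 7}  B2 = {1, 3, 5, 10}  B3 = {1, 3, 5, 9}  B4 = {3, 5, 6, 9}  B5 = {1, 3, 8, 9}  B6 = {2, 5, 6, 9}  B7 = {2, 5, 9, 11}  B8 = {3, 4, 5, 9}
Tree: B1–B2, B1–B3, B3–B4, B3–B5, B4–B6, B6–B7, B4–B8
Each bag holds 4 vertices, so the decomposition has width 3, which upper-bounds the treewidth. For the lower bound, the 4 vertices {1, 3, 8, 9} are pairwise adjacent, and any tree decomposition puts a clique entirely inside one bag — forcing width ≥ 3. Hence tw(G) = 3 exactly.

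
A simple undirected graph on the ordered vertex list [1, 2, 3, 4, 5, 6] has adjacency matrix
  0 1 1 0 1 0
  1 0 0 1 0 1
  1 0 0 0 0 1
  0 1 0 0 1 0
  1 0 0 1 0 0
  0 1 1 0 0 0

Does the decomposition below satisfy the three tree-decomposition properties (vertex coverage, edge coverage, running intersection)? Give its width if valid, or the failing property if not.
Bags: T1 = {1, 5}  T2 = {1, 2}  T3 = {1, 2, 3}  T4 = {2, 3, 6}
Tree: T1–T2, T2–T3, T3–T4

A tree decomposition must satisfy three properties: every vertex lies in some bag; for every edge, both endpoints lie together in some bag; and for every vertex, the bags containing it form a connected subtree. Here vertex 4 appears in no bag, so the decomposition is invalid.

No — vertex 4 appears in no bag.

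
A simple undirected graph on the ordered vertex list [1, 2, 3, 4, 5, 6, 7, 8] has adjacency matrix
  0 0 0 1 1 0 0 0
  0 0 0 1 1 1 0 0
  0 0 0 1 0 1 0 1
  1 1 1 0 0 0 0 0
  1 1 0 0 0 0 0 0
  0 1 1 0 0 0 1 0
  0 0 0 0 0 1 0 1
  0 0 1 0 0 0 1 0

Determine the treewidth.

A width-2 tree decomposition is:
Bags: B1 = {1, 2, 5}  B2 = {1, 2, 4}  B3 = {2, 4, 6}  B4 = {3, 4, 6}  B5 = {3, 6, 7}  B6 = {3, 7, 8}
Tree: B1–B2, B2–B3, B3–B4, B4–B5, B5–B6
The largest bag has 3 vertices, giving width 2; this decomposition certifies tw(G) ≤ 2. For the lower bound, G contains the cycle 5–1–4–2–5, so G is not a forest; only forests have treewidth ≤ 1, hence tw(G) ≥ 2. Combining the bounds, tw(G) = 2.

2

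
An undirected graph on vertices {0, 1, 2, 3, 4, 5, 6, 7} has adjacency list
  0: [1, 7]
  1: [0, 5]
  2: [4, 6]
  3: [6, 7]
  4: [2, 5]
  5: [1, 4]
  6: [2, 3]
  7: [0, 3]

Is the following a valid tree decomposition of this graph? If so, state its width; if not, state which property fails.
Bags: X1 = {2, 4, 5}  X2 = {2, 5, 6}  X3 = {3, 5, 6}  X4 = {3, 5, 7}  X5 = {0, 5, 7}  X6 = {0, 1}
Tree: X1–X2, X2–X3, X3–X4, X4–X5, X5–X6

No — edge (5,1) lies in no bag.

A tree decomposition must satisfy three properties: every vertex lies in some bag; for every edge, both endpoints lie together in some bag; and for every vertex, the bags containing it form a connected subtree. Here edge (5,1) lies in no bag, so the decomposition is invalid.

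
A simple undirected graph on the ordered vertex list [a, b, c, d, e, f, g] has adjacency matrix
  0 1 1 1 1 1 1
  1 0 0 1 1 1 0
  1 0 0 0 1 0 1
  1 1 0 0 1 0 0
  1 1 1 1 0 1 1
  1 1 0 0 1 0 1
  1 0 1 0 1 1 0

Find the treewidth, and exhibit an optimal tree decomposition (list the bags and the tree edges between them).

Every bag has size at most 4, so the width is 4 − 1 = 3 and tw(G) ≤ 3. Conversely, {a, b, d, e} is a clique of size 4, and the vertices of any clique must share a bag in every tree decomposition; so some bag has ≥ 4 vertices and tw(G) ≥ 3. Combining the bounds, tw(G) = 3.

Treewidth 3.
One optimal decomposition is:
Bags: B1 = {a, b, e, f}  B2 = {a, b, d, e}  B3 = {a, e, f, g}  B4 = {a, c, e, g}
Tree: B1–B2, B1–B3, B3–B4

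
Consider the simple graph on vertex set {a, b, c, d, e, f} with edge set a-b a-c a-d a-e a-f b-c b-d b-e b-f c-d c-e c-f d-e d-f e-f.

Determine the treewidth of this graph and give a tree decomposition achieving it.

A single bag containing all 6 vertices is trivially a valid decomposition of width 5. For the lower bound, the 6 vertices {a, b, c, d, e, f} are pairwise adjacent, and any tree decomposition puts a clique entirely inside one bag — forcing width ≥ 5. Therefore the treewidth is 5.

Treewidth 5.
One optimal decomposition is:
Bags: B1 = {a, b, c, d, e, f}
Tree: (single bag)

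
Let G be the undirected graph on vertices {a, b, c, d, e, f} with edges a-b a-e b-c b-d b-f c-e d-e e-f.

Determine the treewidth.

A width-2 tree decomposition is:
Bags: B1 = {b, c, e}  B2 = {b, e, f}  B3 = {b, d, e}  B4 = {a, b, e}
Tree: B1–B2, B2–B3, B3–B4
The largest bag has 3 vertices, giving width 2; this decomposition certifies tw(G) ≤ 2. The edges e–c–b–f–e form a cycle, so G is not a tree and its treewidth is at least 2. The upper and lower bounds meet at 2, so that is the treewidth.

2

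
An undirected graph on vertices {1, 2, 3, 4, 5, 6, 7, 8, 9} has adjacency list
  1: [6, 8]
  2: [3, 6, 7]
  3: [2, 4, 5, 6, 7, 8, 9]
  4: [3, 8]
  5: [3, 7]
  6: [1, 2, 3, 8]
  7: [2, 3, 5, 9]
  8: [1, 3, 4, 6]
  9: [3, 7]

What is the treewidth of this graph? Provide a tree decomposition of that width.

Each bag holds 3 vertices, so the decomposition has width 2, which upper-bounds the treewidth. For the lower bound, the 3 vertices {1, 6, 8} are pairwise adjacent, and any tree decomposition puts a clique entirely inside one bag — forcing width ≥ 2. Therefore the treewidth is 2.

Treewidth 2.
Bags: B1 = {2, 3, 6}  B2 = {3, 6, 8}  B3 = {1, 6, 8}  B4 = {2, 3, 7}  B5 = {3, 7, 9}  B6 = {3, 5, 7}  B7 = {3, 4, 8}
Tree: B1–B2, B2–B3, B1–B4, B4–B5, B4–B6, B2–B7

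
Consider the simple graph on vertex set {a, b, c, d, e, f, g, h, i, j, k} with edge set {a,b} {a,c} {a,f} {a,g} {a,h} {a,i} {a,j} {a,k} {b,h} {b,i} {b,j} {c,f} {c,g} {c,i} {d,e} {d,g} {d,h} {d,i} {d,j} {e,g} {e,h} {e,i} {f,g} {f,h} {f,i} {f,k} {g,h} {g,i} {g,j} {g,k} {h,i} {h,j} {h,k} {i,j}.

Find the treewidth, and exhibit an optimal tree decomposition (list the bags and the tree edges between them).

Treewidth 4.
One such decomposition:
Bags: B1 = {a, g, h, i, j}  B2 = {a, f, g, h, i}  B3 = {a, b, h, i, j}  B4 = {a, c, f, g, i}  B5 = {d, g, h, i, j}  B6 = {a, f, g, h, k}  B7 = {d, e, g, h, i}
Tree: B1–B2, B1–B3, B2–B4, B1–B5, B2–B6, B5–B7

The largest bag has 5 vertices, giving width 4; this decomposition certifies tw(G) ≤ 4. For the lower bound, the 5 vertices {a, f, g, h, k} are pairwise adjacent, and any tree decomposition puts a clique entirely inside one bag — forcing width ≥ 4. Therefore the treewidth is 4.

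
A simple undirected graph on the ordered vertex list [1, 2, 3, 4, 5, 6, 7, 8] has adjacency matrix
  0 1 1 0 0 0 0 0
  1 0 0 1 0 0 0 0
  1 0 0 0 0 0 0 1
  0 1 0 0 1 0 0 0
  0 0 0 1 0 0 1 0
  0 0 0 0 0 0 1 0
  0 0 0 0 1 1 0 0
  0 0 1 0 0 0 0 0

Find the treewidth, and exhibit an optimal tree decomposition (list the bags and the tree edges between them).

Every bag has size at most 2, so the width is 2 − 1 = 1 and tw(G) ≤ 1. Any graph with an edge has treewidth ≥ 1, and G has the edge 6–7. The upper and lower bounds meet at 1, so that is the treewidth.

Treewidth 1.
One such decomposition:
Bags: B1 = {6, 7}  B2 = {5, 7}  B3 = {4, 5}  B4 = {2, 4}  B5 = {1, 2}  B6 = {1, 3}  B7 = {3, 8}
Tree: B1–B2, B2–B3, B3–B4, B4–B5, B5–B6, B6–B7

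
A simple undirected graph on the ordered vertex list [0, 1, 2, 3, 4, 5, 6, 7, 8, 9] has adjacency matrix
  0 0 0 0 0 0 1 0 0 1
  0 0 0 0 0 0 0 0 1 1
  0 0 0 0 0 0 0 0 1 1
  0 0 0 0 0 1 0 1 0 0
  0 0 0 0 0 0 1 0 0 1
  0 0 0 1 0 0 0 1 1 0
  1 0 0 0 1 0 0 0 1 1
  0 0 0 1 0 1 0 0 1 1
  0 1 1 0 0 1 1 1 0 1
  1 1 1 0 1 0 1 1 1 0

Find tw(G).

A width-2 tree decomposition is:
Bags: B1 = {7, 8, 9}  B2 = {6, 8, 9}  B3 = {1, 8, 9}  B4 = {5, 7, 8}  B5 = {3, 5, 7}  B6 = {4, 6, 9}  B7 = {2, 8, 9}  B8 = {0, 6, 9}
Tree: B1–B2, B2–B3, B1–B4, B4–B5, B2–B6, B3–B7, B2–B8
The largest bag has 3 vertices, giving width 2; this decomposition certifies tw(G) ≤ 2. On the other hand G contains the 3-clique {0, 6, 9}. A clique must lie in a single bag of any decomposition, so no decomposition can have width below 2. Therefore the treewidth is 2.

2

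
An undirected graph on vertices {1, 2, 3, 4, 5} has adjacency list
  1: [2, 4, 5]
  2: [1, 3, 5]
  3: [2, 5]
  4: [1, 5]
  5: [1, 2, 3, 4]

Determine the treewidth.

2

A width-2 tree decomposition is:
Bags: B1 = {1, 4, 5}  B2 = {1, 2, 5}  B3 = {2, 3, 5}
Tree: B1–B2, B2–B3
Every bag has size at most 3, so the width is 3 − 1 = 2 and tw(G) ≤ 2. On the other hand G contains the 3-clique {1, 2, 5}. A clique must lie in a single bag of any decomposition, so no decomposition can have width below 2. Therefore the treewidth is 2.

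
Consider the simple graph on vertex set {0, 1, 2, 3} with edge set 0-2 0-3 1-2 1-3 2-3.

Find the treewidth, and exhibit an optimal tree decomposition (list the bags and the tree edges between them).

Treewidth 2.
One optimal decomposition is:
Bags: B1 = {1, 2, 3}  B2 = {0, 2, 3}
Tree: B1–B2

Every bag has size at most 3, so the width is 3 − 1 = 2 and tw(G) ≤ 2. On the other hand G contains the 3-clique {0, 2, 3}. A clique must lie in a single bag of any decomposition, so no decomposition can have width below 2. Combining the bounds, tw(G) = 2.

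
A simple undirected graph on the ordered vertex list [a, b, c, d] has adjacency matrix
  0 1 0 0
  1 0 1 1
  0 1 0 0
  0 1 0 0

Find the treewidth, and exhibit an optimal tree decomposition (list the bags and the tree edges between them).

Treewidth 1.
One optimal decomposition is:
Bags: B1 = {a, b}  B2 = {b, c}  B3 = {b, d}
Tree: B1–B2, B2–B3

The largest bag has 2 vertices, giving width 1; this decomposition certifies tw(G) ≤ 1. G has an edge, so its treewidth is at least 1. The upper and lower bounds meet at 1, so that is the treewidth.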